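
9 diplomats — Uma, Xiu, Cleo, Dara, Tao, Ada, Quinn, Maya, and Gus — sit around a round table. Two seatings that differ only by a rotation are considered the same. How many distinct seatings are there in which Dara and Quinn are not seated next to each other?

30240

All circular seatings of 9 people number (8)! = 40320.
Those with Dara next to Quinn: fuse the pair into one unit and seat 8 units around a circle — 2·(7)! = 10080.
Subtracting, 40320 − 10080 = 30240.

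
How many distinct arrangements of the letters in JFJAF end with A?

6

Fix A in the last position and arrange the remaining 4 letters.
Those 4 letters have F appearing twice and J appearing twice, giving (4)!/(2!·2!) = 6.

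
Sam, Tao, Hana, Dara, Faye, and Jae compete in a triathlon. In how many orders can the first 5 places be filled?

720

There are 6 choices for 1st place, 5 for 2nd, and so on down to 2 for position 5.
That gives 6 × 5 × 4 × 3 × 2 = 720.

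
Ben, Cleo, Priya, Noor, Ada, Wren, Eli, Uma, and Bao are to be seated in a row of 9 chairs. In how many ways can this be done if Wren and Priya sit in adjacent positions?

80640

Place the 7 others and the Wren-Priya pair as 8 objects in a line; the pair has 2 internal arrangements.
So the count is 2·(8)! = 80640.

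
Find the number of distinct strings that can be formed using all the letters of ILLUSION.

10080

Letter multiplicities in ILLUSION: I×2, L×2, N×1, O×1, S×1, U×1.
So there are 8! / (2!·2!) = 10080 distinguishable arrangements.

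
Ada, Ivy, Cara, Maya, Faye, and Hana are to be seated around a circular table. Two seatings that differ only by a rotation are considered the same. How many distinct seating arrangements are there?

Fix one person's seat to break rotational symmetry; the remaining 5 people can be arranged in (5)! = 120 ways.

120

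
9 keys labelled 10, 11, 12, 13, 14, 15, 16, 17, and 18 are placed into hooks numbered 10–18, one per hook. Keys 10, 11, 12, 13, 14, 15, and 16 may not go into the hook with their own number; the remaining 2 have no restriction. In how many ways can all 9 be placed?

165016

Let Aᵢ (for 10 ≤ i ≤ 16) be the placements that put key i in its forbidden hook. Any j of these fix j positions, leaving (9−j)! ways to fill the rest, and there are C(7,j) ways to pick which j.
By inclusion–exclusion, the number of valid placements is Σ_{j=0}^{7} (−1)^j C(7,j)·(9−j)!.
Computing: 362880 − 282240 + 105840 − 25200 + 4200 − 504 + 42 − 2 = 165016.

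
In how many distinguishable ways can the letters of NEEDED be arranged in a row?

60

Letter multiplicities in NEEDED: D×2, E×3, N×1.
Dividing 6! = 720 by 3!·2! = 12 for the repeated letters gives 60.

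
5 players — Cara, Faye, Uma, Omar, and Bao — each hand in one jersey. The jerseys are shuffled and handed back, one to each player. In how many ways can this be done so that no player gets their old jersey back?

Count assignments avoiding every fixed point. For any j of the 5 players fixed to their old jersey, the other 5−j can be arranged in (5−j)! ways.
By inclusion–exclusion this is Σ_{j=0}^{5} (−1)^j C(5,j)·(5−j)!.
Computing: 120 − 120 + 60 − 20 + 5 − 1 = 44.

44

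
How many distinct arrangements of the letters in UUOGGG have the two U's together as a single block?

Treat the 2 copies of U as a single block. The multiset to arrange is then {UU, G, G, G, O}, 5 items in all.
That gives (5)!/(3!) = 20 arrangements.

20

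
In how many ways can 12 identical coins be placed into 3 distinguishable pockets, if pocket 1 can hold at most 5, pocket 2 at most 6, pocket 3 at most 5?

15

Ignoring the caps, the number of non-negative solutions to x_1+…+x_3 = 12 is C(14,2) = 91.
Subtract solutions that violate a single cap (substitute x_i' = x_i − (cap_i+1)): x_1 ≥ 6 gives C(8,2) = 28; x_2 ≥ 7 gives C(7,2) = 21; x_3 ≥ 6 gives C(8,2) = 28. Together 77.
Add back pairs where two caps are both exceeded: 0 + 1 + 0 = 1.
By inclusion–exclusion the count is 91 − 77 + 1 = 15.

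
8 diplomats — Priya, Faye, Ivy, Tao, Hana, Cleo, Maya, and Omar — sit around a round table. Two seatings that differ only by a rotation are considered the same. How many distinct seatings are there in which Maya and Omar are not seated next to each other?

Without the restriction there are (7)! = 5040 seatings.
Seatings with Maya beside Omar: treat them as a block with 2 internal orders, giving 2 × (6)! = 1440.
Subtracting, 5040 − 1440 = 3600.

3600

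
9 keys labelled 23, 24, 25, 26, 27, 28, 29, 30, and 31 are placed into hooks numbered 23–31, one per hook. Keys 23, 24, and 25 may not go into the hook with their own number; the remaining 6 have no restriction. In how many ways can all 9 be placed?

256320

Let Aᵢ (for i ∈ {23, 24, 25}) be the placements that put key i in its forbidden hook. Any j of these fix j positions, leaving (9−j)! ways to fill the rest, and there are C(3,j) ways to pick which j.
By inclusion–exclusion, the number of valid placements is Σ_{j=0}^{3} (−1)^j C(3,j)·(9−j)!.
Computing: 362880 − 120960 + 15120 − 720 = 256320.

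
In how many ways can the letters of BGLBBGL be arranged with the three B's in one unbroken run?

30

Treat the 3 copies of B as a single block. The multiset to arrange is then {BBB, G, G, L, L}, 5 items in all.
That gives (5)!/(2!·2!) = 30 arrangements.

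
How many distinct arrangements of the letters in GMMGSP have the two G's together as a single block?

Treat the 2 copies of G as a single block. The multiset to arrange is then {GG, M, M, P, S}, 5 items in all.
That gives (5)!/(2!) = 60 arrangements.

60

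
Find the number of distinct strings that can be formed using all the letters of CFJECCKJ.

3360

CFJECCKJ has 8 letters with C appearing 3 times and J appearing twice.
Dividing 8! = 40320 by 3!·2! = 12 for the repeated letters gives 3360.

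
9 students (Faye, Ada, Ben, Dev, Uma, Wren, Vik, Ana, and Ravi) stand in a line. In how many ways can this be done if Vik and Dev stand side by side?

Place the 7 others and the Vik-Dev pair as 8 objects in a line; the pair has 2 internal arrangements.
That gives 2 × 8! = 2 × 40320 = 80640.

80640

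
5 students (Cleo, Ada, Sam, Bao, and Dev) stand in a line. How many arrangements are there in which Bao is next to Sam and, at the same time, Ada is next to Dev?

24

Treat {Bao,Sam} as one block (2 orders) and {Ada,Dev} as another (2 orders).
That leaves 3 units to arrange: 2 × 2 × 3! = 4 × 6 = 24.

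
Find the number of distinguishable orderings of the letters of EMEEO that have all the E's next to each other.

6

Treat the 3 copies of E as a single block. The multiset to arrange is then {EEE, M, O}, 3 items in all.
All 3 items are distinct, so there are (3)! = 6 arrangements.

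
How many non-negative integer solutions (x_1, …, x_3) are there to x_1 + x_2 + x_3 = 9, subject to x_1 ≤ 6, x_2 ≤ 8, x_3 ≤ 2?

By stars and bars, unrestricted non-negative solutions to x_1+…+x_3 = 9 number C(9+2,2) = 55.
Subtract solutions that violate a single cap (substitute x_i' = x_i − (cap_i+1)): x_1 ≥ 7 gives C(4,2) = 6; x_2 ≥ 9 gives C(2,2) = 1; x_3 ≥ 3 gives C(8,2) = 28. Together 35.
No two caps can be exceeded simultaneously, so the pair terms are all 0.
By inclusion–exclusion the count is 55 − 35 + 0 = 20.

20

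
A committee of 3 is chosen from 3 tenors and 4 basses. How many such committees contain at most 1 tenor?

Split by how many tenors are chosen (0 through 1).
Sum: C(3,0)·C(4,3) + C(3,1)·C(4,2) = 4 + 18 = 22.

22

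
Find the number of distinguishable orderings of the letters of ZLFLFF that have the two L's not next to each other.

Total arrangements of ZLFLFF: 6!/(3!·2!) = 60.
Arrangements with the L's together: treat LL as one letter, giving (5)!/(3!) = 20.
Subtracting, 60 − 20 = 40 arrangements keep the L's apart.

40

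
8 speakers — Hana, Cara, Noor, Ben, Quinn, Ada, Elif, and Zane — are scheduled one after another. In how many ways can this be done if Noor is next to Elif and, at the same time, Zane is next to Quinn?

Treat {Noor,Elif} as one block (2 orders) and {Zane,Quinn} as another (2 orders).
That leaves 6 units to arrange: 2 × 2 × 6! = 4 × 720 = 2880.

2880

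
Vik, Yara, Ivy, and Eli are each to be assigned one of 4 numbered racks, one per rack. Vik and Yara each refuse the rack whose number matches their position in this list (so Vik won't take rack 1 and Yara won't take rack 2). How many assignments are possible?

Let Aᵢ (for i ∈ {1, 2}) be the placements that put person i in their forbidden rack. Any j of these fix j positions, leaving (4−j)! ways to fill the rest, and there are C(2,j) ways to pick which j.
By inclusion–exclusion, the number of valid placements is Σ_{j=0}^{2} (−1)^j C(2,j)·(4−j)!.
Computing: 24 − 12 + 2 = 14.

14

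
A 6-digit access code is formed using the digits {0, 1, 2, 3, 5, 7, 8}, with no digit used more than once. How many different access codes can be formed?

With no repetition, fill the 6 digits in order: 7 choices, then 6, down to 2.
That product is 7 × 6 × 5 × 4 × 3 × 2 = 5040.

5040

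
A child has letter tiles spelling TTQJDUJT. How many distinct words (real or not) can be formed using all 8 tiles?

3360

TTQJDUJT has 8 letters with J appearing twice and T appearing 3 times.
Dividing 8! = 40320 by 3!·2! = 12 for the repeated letters gives 3360.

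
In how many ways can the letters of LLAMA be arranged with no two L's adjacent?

Total arrangements of LLAMA: 5!/(2!·2!) = 30.
Arrangements with the L's together: treat LL as one letter, giving (4)!/(2!) = 12.
Hence 30 − 12 = 18.

18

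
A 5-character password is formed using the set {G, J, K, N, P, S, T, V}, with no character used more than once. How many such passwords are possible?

Choose and order 5 of the 8 symbols: the first character has 8 options, the next 7, and so on down to 4.
8 × 7 × 6 × 5 × 4 = 6720.

6720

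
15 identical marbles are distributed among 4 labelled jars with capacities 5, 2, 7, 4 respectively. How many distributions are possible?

By stars and bars, unrestricted non-negative solutions to x_1+…+x_4 = 15 number C(15+3,3) = 816.
Subtract solutions that violate a single cap (substitute x_i' = x_i − (cap_i+1)): x_1 ≥ 6 gives C(12,3) = 220; x_2 ≥ 3 gives C(15,3) = 455; x_3 ≥ 8 gives C(10,3) = 120; x_4 ≥ 5 gives C(13,3) = 286. Together 1081.
Add back pairs where two caps are both exceeded: 84 + 4 + 35 + 35 + 120 + 10 = 288.
Subtract triples: 0 + 4 + 0 + 0 = 4.
By inclusion–exclusion the count is 816 − 1081 + 288 − 4 = 19.

19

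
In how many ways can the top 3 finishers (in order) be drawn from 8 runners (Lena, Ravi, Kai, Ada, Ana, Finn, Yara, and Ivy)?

336

This is an ordered selection of 3 from 8: P(8,3).
That gives 8 × 7 × 6 = 336.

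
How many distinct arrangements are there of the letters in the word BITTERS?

Letter multiplicities in BITTERS: B×1, E×1, I×1, R×1, S×1, T×2.
So there are 7! / (2!) = 2520 distinguishable arrangements.

2520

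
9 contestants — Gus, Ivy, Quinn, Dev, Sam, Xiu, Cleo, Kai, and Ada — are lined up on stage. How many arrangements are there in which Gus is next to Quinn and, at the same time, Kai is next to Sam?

Treat {Gus,Quinn} as one block (2 orders) and {Kai,Sam} as another (2 orders).
That leaves 7 units to arrange: 2 × 2 × 7! = 4 × 5040 = 20160.

20160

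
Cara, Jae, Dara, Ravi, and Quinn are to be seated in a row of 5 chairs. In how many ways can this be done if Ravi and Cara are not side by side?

There are 5! = 120 arrangements in all. If Ravi and Cara are adjacent, merging them into one block gives 2·(4)! = 48 arrangements.
So 120 − 48 = 72 arrangements keep them apart.

72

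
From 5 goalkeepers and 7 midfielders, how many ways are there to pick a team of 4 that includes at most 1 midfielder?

Split by how many midfielders are chosen (0 through 1).
Sum: C(7,0)·C(5,4) + C(7,1)·C(5,3) = 5 + 70 = 75.

75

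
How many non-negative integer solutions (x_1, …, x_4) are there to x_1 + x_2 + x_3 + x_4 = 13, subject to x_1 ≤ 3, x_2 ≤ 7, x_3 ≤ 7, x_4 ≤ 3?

80

By stars and bars, unrestricted non-negative solutions to x_1+…+x_4 = 13 number C(13+3,3) = 560.
Subtract solutions that violate a single cap (substitute x_i' = x_i − (cap_i+1)): x_1 ≥ 4 gives C(12,3) = 220; x_2 ≥ 8 gives C(8,3) = 56; x_3 ≥ 8 gives C(8,3) = 56; x_4 ≥ 4 gives C(12,3) = 220. Together 552.
Add back pairs where two caps are both exceeded: 4 + 4 + 56 + 0 + 4 + 4 = 72.
By inclusion–exclusion the count is 560 − 552 + 72 = 80.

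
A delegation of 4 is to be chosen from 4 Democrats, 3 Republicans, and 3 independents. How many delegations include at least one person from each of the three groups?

Unrestricted: C(10,4) = 210 ways to pick any 4 of the 10.
Selections missing a whole group: no Democrats → C(6,4) = 15; no Republicans → C(7,4) = 35; no independents → C(7,4) = 35.
Add back selections omitting two groups (i.e. drawn from a single group): C(4,4) + C(3,4) + C(3,4) = 1.
By inclusion–exclusion: 210 − 85 + 1 = 126.

126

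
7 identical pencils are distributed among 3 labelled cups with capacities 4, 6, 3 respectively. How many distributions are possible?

19

Ignoring the caps, the number of non-negative solutions to x_1+…+x_3 = 7 is C(9,2) = 36.
Subtract solutions that violate a single cap (substitute x_i' = x_i − (cap_i+1)): x_1 ≥ 5 gives C(4,2) = 6; x_2 ≥ 7 gives C(2,2) = 1; x_3 ≥ 4 gives C(5,2) = 10. Together 17.
No two caps can be exceeded simultaneously, so the pair terms are all 0.
By inclusion–exclusion the count is 36 − 17 + 0 = 19.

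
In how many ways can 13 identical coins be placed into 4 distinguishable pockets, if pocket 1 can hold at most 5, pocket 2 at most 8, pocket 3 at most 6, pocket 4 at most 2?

Ignoring the caps, the number of non-negative solutions to x_1+…+x_4 = 13 is C(16,3) = 560.
Subtract solutions that violate a single cap (substitute x_i' = x_i − (cap_i+1)): x_1 ≥ 6 gives C(10,3) = 120; x_2 ≥ 9 gives C(7,3) = 35; x_3 ≥ 7 gives C(9,3) = 84; x_4 ≥ 3 gives C(13,3) = 286. Together 525.
Add back pairs where two caps are both exceeded: 0 + 1 + 35 + 0 + 4 + 20 = 60.
By inclusion–exclusion the count is 560 − 525 + 60 = 95.

95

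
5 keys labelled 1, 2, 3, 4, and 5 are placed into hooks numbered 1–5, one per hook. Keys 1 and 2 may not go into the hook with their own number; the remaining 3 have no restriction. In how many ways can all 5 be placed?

78

Let Aᵢ (for i ∈ {1, 2}) be the placements that put key i in its forbidden hook. Any j of these fix j positions, leaving (5−j)! ways to fill the rest, and there are C(2,j) ways to pick which j.
By inclusion–exclusion, the number of valid placements is Σ_{j=0}^{2} (−1)^j C(2,j)·(5−j)!.
Computing: 120 − 48 + 6 = 78.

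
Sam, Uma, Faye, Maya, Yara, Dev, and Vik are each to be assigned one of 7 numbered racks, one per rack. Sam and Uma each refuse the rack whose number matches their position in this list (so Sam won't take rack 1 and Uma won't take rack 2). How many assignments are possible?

3720

Let Aᵢ (for i ∈ {1, 2}) be the placements that put person i in their forbidden rack. Any j of these fix j positions, leaving (7−j)! ways to fill the rest, and there are C(2,j) ways to pick which j.
By inclusion–exclusion, the number of valid placements is Σ_{j=0}^{2} (−1)^j C(2,j)·(7−j)!.
Computing: 5040 − 1440 + 120 = 3720.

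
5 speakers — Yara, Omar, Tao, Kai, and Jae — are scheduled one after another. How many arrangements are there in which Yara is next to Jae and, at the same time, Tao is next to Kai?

24

Treat {Yara,Jae} as one block (2 orders) and {Tao,Kai} as another (2 orders).
That leaves 3 units to arrange: 2 × 2 × 3! = 4 × 6 = 24.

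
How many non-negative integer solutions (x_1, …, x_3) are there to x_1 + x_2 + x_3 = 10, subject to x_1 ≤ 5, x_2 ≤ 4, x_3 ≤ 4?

10

Without the upper bounds there are C(12,2) = 66 ways to split 10 among 3 variables.
Subtract solutions that violate a single cap (substitute x_i' = x_i − (cap_i+1)): x_1 ≥ 6 gives C(6,2) = 15; x_2 ≥ 5 gives C(7,2) = 21; x_3 ≥ 5 gives C(7,2) = 21. Together 57.
Add back pairs where two caps are both exceeded: 0 + 0 + 1 = 1.
By inclusion–exclusion the count is 66 − 57 + 1 = 10.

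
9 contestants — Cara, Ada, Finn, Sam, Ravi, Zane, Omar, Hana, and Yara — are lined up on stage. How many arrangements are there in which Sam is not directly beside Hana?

There are 9! = 362880 arrangements in all. If Sam and Hana are adjacent, merging them into one block gives 2·(8)! = 80640 arrangements.
So 362880 − 80640 = 282240 arrangements keep them apart.

282240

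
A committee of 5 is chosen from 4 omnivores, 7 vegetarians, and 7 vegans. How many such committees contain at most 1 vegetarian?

2772

Split by how many vegetarians are chosen (0 through 1).
Sum: C(7,0)·C(11,5) + C(7,1)·C(11,4) = 462 + 2310 = 2772.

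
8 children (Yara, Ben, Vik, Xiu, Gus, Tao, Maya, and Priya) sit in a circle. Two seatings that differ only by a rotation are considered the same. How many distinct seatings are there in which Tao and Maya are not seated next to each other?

Without the restriction there are (7)! = 5040 seatings.
Those with Tao next to Maya: fuse the pair into one unit and seat 7 units around a circle — 2·(6)! = 1440.
Subtracting, 5040 − 1440 = 3600.

3600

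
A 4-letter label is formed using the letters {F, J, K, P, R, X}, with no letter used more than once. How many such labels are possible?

Choose and order 4 of the 6 symbols: the first letter has 6 options, the next 5, then 4, 3.
That product is 6 × 5 × 4 × 3 = 360.

360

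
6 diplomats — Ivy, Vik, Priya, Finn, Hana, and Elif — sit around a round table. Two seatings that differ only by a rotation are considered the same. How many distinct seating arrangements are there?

Around a circle, 6 distinct people have 6!/6 = (5)! = 120 rotationally distinct seatings.

120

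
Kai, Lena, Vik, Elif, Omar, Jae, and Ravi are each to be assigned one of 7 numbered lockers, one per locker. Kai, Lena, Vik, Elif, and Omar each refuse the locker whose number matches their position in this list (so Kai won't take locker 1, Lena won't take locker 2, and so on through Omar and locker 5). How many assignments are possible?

2428

Let Aᵢ (for 1 ≤ i ≤ 5) be the placements that put person i in their forbidden locker. Any j of these fix j positions, leaving (7−j)! ways to fill the rest, and there are C(5,j) ways to pick which j.
By inclusion–exclusion, the number of valid placements is Σ_{j=0}^{5} (−1)^j C(5,j)·(7−j)!.
Computing: 5040 − 3600 + 1200 − 240 + 30 − 2 = 2428.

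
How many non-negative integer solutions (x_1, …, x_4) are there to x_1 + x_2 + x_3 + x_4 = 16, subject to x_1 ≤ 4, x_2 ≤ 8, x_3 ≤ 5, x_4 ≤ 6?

105

By stars and bars, unrestricted non-negative solutions to x_1+…+x_4 = 16 number C(16+3,3) = 969.
Subtract solutions that violate a single cap (substitute x_i' = x_i − (cap_i+1)): x_1 ≥ 5 gives C(14,3) = 364; x_2 ≥ 9 gives C(10,3) = 120; x_3 ≥ 6 gives C(13,3) = 286; x_4 ≥ 7 gives C(12,3) = 220. Together 990.
Add back pairs where two caps are both exceeded: 10 + 56 + 35 + 4 + 1 + 20 = 126.
By inclusion–exclusion the count is 969 − 990 + 126 = 105.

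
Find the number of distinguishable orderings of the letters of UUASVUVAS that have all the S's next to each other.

Treat the 2 copies of S as a single block. The multiset to arrange is then {SS, A, A, U, U, U, V, V}, 8 items in all.
That gives (8)!/(3!·2!·2!) = 1680 arrangements.

1680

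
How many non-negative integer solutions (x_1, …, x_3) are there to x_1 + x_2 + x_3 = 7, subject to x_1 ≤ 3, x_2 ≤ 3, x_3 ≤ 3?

6

Without the upper bounds there are C(9,2) = 36 ways to split 7 among 3 variables.
Subtract solutions that violate a single cap (substitute x_i' = x_i − (cap_i+1)): x_1 ≥ 4 gives C(5,2) = 10; x_2 ≥ 4 gives C(5,2) = 10; x_3 ≥ 4 gives C(5,2) = 10. Together 30.
No two caps can be exceeded simultaneously, so the pair terms are all 0.
By inclusion–exclusion the count is 36 − 30 + 0 = 6.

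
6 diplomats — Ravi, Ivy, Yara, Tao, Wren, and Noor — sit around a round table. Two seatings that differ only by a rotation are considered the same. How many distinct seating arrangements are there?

120

Seat Ravi anywhere (absorbing the rotational symmetry), then permute the other 5: (5)! = 120.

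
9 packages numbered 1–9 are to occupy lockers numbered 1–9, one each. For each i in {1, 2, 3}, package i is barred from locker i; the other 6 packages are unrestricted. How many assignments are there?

Let Aᵢ (for i ∈ {1, 2, 3}) be the placements that put package i in its forbidden locker. Any j of these fix j positions, leaving (9−j)! ways to fill the rest, and there are C(3,j) ways to pick which j.
By inclusion–exclusion, the number of valid placements is Σ_{j=0}^{3} (−1)^j C(3,j)·(9−j)!.
Computing: 362880 − 120960 + 15120 − 720 = 256320.

256320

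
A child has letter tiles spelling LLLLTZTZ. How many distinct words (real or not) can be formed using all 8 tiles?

Letter multiplicities in LLLLTZTZ: L×4, T×2, Z×2.
Dividing 8! = 40320 by 4!·2!·2! = 96 for the repeated letters gives 420.

420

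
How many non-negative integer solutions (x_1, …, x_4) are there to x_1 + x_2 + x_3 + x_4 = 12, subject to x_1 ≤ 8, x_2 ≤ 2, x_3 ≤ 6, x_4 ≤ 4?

Ignoring the caps, the number of non-negative solutions to x_1+…+x_4 = 12 is C(15,3) = 455.
Subtract solutions that violate a single cap (substitute x_i' = x_i − (cap_i+1)): x_1 ≥ 9 gives C(6,3) = 20; x_2 ≥ 3 gives C(12,3) = 220; x_3 ≥ 7 gives C(8,3) = 56; x_4 ≥ 5 gives C(10,3) = 120. Together 416.
Add back pairs where two caps are both exceeded: 1 + 0 + 0 + 10 + 35 + 1 = 47.
By inclusion–exclusion the count is 455 − 416 + 47 = 86.

86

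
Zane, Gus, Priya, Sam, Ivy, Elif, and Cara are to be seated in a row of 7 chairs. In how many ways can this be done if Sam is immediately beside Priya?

Treat {Sam, Priya} as a single unit. There are 6 units to order, and the pair itself can be ordered 2 ways.
So the count is 2·(6)! = 1440.

1440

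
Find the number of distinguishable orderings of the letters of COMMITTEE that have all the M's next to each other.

Treat the 2 copies of M as a single block. The multiset to arrange is then {MM, C, E, E, I, O, T, T}, 8 items in all.
That gives (8)!/(2!·2!) = 10080 arrangements.

10080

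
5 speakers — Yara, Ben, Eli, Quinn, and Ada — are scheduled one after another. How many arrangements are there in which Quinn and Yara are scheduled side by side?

48

Treat {Quinn, Yara} as a single unit. There are 4 units to order, and the pair itself can be ordered 2 ways.
So the count is 2·(4)! = 48.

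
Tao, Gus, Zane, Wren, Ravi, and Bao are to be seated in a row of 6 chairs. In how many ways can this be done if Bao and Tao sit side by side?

Place the 4 others and the Bao-Tao pair as 5 objects in a line; the pair has 2 internal arrangements.
That gives 2 × 5! = 2 × 120 = 240.

240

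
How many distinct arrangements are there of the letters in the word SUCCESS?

420

The 7 letters of SUCCESS have repeats: C appearing twice and S appearing 3 times.
So there are 7! / (3!·2!) = 420 distinguishable arrangements.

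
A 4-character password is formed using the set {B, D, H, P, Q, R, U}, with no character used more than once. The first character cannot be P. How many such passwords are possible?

The first character has 7−1 = 6 choices (anything except P).
The remaining 3 characters are filled from the other 6 symbols without repetition: 6 × 5 × 4 = 120.
Total: 6 × 120 = 720.

720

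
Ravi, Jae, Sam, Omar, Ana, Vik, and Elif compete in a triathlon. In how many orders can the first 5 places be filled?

2520

There are 7 choices for 1st place, 6 for 2nd, and so on down to 3 for position 5.
That gives 7 × 6 × 5 × 4 × 3 = 2520.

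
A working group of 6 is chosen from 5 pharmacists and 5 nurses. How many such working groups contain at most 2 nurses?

55

Split by how many nurses are chosen (0 through 2).
Sum: C(5,0)·C(5,6) + C(5,1)·C(5,5) + C(5,2)·C(5,4) = 0 + 5 + 50 = 55.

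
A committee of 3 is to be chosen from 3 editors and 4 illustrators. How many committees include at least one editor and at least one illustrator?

Unrestricted: C(7,3) = 35 ways to pick any 3 of the 7.
Subtract selections that omit an entire group: no editors → C(4,3) = 4; no illustrators → C(3,3) = 1.
Both groups omitted at once is impossible, so 35 − 5 = 30.

30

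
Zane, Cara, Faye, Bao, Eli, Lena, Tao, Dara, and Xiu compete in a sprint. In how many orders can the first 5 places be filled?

15120

There are 9 choices for 1st place, 8 for 2nd, and so on down to 5 for position 5.
That gives 9 × 8 × 7 × 6 × 5 = 15120.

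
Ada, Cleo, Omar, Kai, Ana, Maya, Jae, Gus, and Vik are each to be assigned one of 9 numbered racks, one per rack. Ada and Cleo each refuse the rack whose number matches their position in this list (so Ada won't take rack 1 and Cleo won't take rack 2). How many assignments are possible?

Let Aᵢ (for i ∈ {1, 2}) be the placements that put person i in their forbidden rack. Any j of these fix j positions, leaving (9−j)! ways to fill the rest, and there are C(2,j) ways to pick which j.
By inclusion–exclusion, the number of valid placements is Σ_{j=0}^{2} (−1)^j C(2,j)·(9−j)!.
Computing: 362880 − 80640 + 5040 = 287280.

287280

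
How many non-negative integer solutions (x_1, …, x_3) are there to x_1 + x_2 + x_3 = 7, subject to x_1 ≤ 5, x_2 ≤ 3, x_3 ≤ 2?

By stars and bars, unrestricted non-negative solutions to x_1+…+x_3 = 7 number C(7+2,2) = 36.
Subtract solutions that violate a single cap (substitute x_i' = x_i − (cap_i+1)): x_1 ≥ 6 gives C(3,2) = 3; x_2 ≥ 4 gives C(5,2) = 10; x_3 ≥ 3 gives C(6,2) = 15. Together 28.
Add back pairs where two caps are both exceeded: 0 + 0 + 1 = 1.
By inclusion–exclusion the count is 36 − 28 + 1 = 9.

9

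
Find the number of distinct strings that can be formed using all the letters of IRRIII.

15

Letter multiplicities in IRRIII: I×4, R×2.
So there are 6! / (4!·2!) = 15 distinguishable arrangements.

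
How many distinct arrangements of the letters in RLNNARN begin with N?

With the first slot taken by N, it remains to arrange the other 6 letters (RLNARN).
Those 6 letters have N appearing twice and R appearing twice, giving (6)!/(2!·2!) = 180.

180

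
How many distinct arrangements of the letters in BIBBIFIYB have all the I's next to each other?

Treat the 3 copies of I as a single block. The multiset to arrange is then {III, B, B, B, B, F, Y}, 7 items in all.
That gives (7)!/(4!) = 210 arrangements.

210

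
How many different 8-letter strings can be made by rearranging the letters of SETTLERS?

5040

SETTLERS has 8 letters with E appearing twice, S appearing twice, and T appearing twice.
Dividing 8! = 40320 by 2!·2!·2! = 8 for the repeated letters gives 5040.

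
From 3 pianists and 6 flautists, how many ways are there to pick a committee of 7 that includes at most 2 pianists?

Split by how many pianists are chosen (0 through 2).
Sum: C(3,0)·C(6,7) + C(3,1)·C(6,6) + C(3,2)·C(6,5) = 0 + 3 + 18 = 21.

21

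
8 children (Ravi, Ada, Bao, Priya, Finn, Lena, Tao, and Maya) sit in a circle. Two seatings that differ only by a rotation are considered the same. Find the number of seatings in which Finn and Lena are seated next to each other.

Glue Finn and Lena into a block (2 internal orders). Seating 7 units around a circle gives (6)! arrangements.
So 2 × (6)! = 2 × 720 = 1440.

1440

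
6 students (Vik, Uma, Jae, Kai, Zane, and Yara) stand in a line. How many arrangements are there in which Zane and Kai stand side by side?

Treat {Zane, Kai} as a single unit. There are 5 units to order, and the pair itself can be ordered 2 ways.
So the count is 2·(5)! = 240.

240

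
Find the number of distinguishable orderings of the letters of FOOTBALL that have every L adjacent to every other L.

Treat the 2 copies of L as a single block. The multiset to arrange is then {LL, A, B, F, O, O, T}, 7 items in all.
That gives (7)!/(2!) = 2520 arrangements.

2520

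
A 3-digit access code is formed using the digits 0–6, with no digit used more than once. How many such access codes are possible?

Choose and order 3 of the 7 symbols: the first digit has 7 options, the next 6, then 5.
7 × 6 × 5 = 210.

210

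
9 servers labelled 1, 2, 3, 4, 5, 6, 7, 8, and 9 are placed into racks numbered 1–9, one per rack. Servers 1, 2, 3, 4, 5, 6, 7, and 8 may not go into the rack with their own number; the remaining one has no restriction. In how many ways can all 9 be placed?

Let Aᵢ (for 1 ≤ i ≤ 8) be the placements that put server i in its forbidden rack. Any j of these fix j positions, leaving (9−j)! ways to fill the rest, and there are C(8,j) ways to pick which j.
By inclusion–exclusion, the number of valid placements is Σ_{j=0}^{8} (−1)^j C(8,j)·(9−j)!.
Computing: 362880 − 322560 + 141120 − 40320 + 8400 − 1344 + 168 − 16 + 1 = 148329.

148329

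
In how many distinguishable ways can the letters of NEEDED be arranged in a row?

60

NEEDED has 6 letters with D appearing twice and E appearing 3 times.
The number of distinct arrangements is 6!/(3!·2!) = 720/12 = 60.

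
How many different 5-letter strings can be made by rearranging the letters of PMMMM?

Letter multiplicities in PMMMM: M×4, P×1.
The number of distinct arrangements is 5!/(4!) = 120/24 = 5.

5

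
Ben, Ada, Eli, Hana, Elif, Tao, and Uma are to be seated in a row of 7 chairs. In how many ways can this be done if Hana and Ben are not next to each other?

There are 7! = 5040 arrangements in all. If Hana and Ben are adjacent, merging them into one block gives 2·(6)! = 1440 arrangements.
Complementary counting: 5040 − 1440 = 3600.

3600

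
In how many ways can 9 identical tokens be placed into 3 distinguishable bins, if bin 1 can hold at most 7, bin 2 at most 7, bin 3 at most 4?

34

Without the upper bounds there are C(11,2) = 55 ways to split 9 among 3 bins.
Subtract solutions that violate a single cap (substitute x_i' = x_i − (cap_i+1)): x_1 ≥ 8 gives C(3,2) = 3; x_2 ≥ 8 gives C(3,2) = 3; x_3 ≥ 5 gives C(6,2) = 15. Together 21.
No two caps can be exceeded simultaneously, so the pair terms are all 0.
By inclusion–exclusion the count is 55 − 21 + 0 = 34.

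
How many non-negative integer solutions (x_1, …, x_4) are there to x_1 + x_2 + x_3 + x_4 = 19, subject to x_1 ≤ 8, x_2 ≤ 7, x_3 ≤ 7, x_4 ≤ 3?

74

By stars and bars, unrestricted non-negative solutions to x_1+…+x_4 = 19 number C(19+3,3) = 1540.
Subtract solutions that violate a single cap (substitute x_i' = x_i − (cap_i+1)): x_1 ≥ 9 gives C(13,3) = 286; x_2 ≥ 8 gives C(14,3) = 364; x_3 ≥ 8 gives C(14,3) = 364; x_4 ≥ 4 gives C(18,3) = 816. Together 1830.
Add back pairs where two caps are both exceeded: 10 + 10 + 84 + 20 + 120 + 120 = 364.
By inclusion–exclusion the count is 1540 − 1830 + 364 = 74.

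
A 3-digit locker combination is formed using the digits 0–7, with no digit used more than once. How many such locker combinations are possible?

336

With no repetition, fill the 3 digits in order: 8 choices, then 7, down to 6.
8 × 7 × 6 = 336.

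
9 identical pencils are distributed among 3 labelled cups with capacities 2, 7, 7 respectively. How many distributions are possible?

21

Without the upper bounds there are C(11,2) = 55 ways to split 9 among 3 cups.
Subtract solutions that violate a single cap (substitute x_i' = x_i − (cap_i+1)): x_1 ≥ 3 gives C(8,2) = 28; x_2 ≥ 8 gives C(3,2) = 3; x_3 ≥ 8 gives C(3,2) = 3. Together 34.
No two caps can be exceeded simultaneously, so the pair terms are all 0.
By inclusion–exclusion the count is 55 − 34 + 0 = 21.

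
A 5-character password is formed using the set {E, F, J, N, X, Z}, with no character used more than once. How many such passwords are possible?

720

Choose and order 5 of the 6 symbols: the first character has 6 options, the next 5, and so on down to 2.
That product is 6 × 5 × 4 × 3 × 2 = 720.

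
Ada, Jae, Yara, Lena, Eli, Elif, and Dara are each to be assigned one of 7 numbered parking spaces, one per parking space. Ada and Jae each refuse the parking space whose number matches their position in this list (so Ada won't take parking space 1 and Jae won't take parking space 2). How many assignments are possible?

Let Aᵢ (for i ∈ {1, 2}) be the placements that put person i in their forbidden parking space. Any j of these fix j positions, leaving (7−j)! ways to fill the rest, and there are C(2,j) ways to pick which j.
By inclusion–exclusion, the number of valid placements is Σ_{j=0}^{2} (−1)^j C(2,j)·(7−j)!.
Computing: 5040 − 1440 + 120 = 3720.

3720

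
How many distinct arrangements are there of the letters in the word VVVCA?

Letter multiplicities in VVVCA: A×1, C×1, V×3.
Dividing 5! = 120 by 3! = 6 for the repeated letters gives 20.

20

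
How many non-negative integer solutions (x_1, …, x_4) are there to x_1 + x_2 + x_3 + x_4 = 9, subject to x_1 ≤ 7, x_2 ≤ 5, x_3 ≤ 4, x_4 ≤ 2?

Without the upper bounds there are C(12,3) = 220 ways to split 9 among 4 variables.
Subtract solutions that violate a single cap (substitute x_i' = x_i − (cap_i+1)): x_1 ≥ 8 gives C(4,3) = 4; x_2 ≥ 6 gives C(6,3) = 20; x_3 ≥ 5 gives C(7,3) = 35; x_4 ≥ 3 gives C(9,3) = 84. Together 143.
Add back pairs where two caps are both exceeded: 0 + 0 + 0 + 0 + 1 + 4 = 5.
By inclusion–exclusion the count is 220 − 143 + 5 = 82.

82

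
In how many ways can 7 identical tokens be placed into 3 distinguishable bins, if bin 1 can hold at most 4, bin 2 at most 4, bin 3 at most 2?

9

Without the upper bounds there are C(9,2) = 36 ways to split 7 among 3 bins.
Subtract solutions that violate a single cap (substitute x_i' = x_i − (cap_i+1)): x_1 ≥ 5 gives C(4,2) = 6; x_2 ≥ 5 gives C(4,2) = 6; x_3 ≥ 3 gives C(6,2) = 15. Together 27.
No two caps can be exceeded simultaneously, so the pair terms are all 0.
By inclusion–exclusion the count is 36 − 27 + 0 = 9.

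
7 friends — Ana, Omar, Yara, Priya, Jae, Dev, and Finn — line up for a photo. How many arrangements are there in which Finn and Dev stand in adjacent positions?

1440

Place the 5 others and the Finn-Dev pair as 6 objects in a line; the pair has 2 internal arrangements.
So the count is 2·(6)! = 1440.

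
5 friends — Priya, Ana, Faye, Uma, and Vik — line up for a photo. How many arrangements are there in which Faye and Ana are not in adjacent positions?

72

There are 5! = 120 arrangements in all. If Faye and Ana are adjacent, merging them into one block gives 2·(4)! = 48 arrangements.
Complementary counting: 120 − 48 = 72.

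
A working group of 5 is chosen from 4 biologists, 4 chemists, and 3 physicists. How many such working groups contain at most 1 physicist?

266

Split by how many physicists are chosen (0 through 1).
Sum: C(3,0)·C(8,5) + C(3,1)·C(8,4) = 56 + 210 = 266.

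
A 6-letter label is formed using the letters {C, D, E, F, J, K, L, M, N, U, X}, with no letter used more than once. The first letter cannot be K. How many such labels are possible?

302400

The first letter has 11−1 = 10 choices (anything except K).
The remaining 5 letters are filled from the other 10 symbols without repetition: 10 × 9 × 8 × 7 × 6 = 30240.
Total: 10 × 30240 = 302400.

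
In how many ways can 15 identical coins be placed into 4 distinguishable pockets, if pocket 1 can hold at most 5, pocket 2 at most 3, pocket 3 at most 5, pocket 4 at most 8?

Without the upper bounds there are C(18,3) = 816 ways to split 15 among 4 pockets.
Subtract solutions that violate a single cap (substitute x_i' = x_i − (cap_i+1)): x_1 ≥ 6 gives C(12,3) = 220; x_2 ≥ 4 gives C(14,3) = 364; x_3 ≥ 6 gives C(12,3) = 220; x_4 ≥ 9 gives C(9,3) = 84. Together 888.
Add back pairs where two caps are both exceeded: 56 + 20 + 1 + 56 + 10 + 1 = 144.
By inclusion–exclusion the count is 816 − 888 + 144 = 72.

72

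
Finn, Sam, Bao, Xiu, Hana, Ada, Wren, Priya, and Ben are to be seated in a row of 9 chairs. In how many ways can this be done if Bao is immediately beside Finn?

Treat {Bao, Finn} as a single unit. There are 8 units to order, and the pair itself can be ordered 2 ways.
So the count is 2·(8)! = 80640.

80640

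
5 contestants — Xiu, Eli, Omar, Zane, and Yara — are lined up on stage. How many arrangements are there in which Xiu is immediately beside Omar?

Glue Xiu and Omar into one block (2 internal orders), leaving 4 units to arrange in a row.
So the count is 2·(4)! = 48.

48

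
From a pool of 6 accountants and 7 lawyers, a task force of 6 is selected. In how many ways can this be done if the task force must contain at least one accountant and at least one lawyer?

With no constraint there are C(13,6) = 1716 possible selections.
Subtract selections that omit an entire group: no accountants → C(7,6) = 7; no lawyers → C(6,6) = 1.
Both groups omitted at once is impossible, so 1716 − 8 = 1708.

1708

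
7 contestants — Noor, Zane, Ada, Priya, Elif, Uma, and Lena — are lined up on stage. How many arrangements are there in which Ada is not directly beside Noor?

3600

Of the 7! = 5040 arrangements, those with Ada and Noor adjacent number 2 × 6! = 1440 (treat the pair as a block with 2 internal orders).
Complementary counting: 5040 − 1440 = 3600.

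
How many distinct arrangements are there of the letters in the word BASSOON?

BASSOON has 7 letters with O appearing twice and S appearing twice.
The number of distinct arrangements is 7!/(2!·2!) = 5040/4 = 1260.

1260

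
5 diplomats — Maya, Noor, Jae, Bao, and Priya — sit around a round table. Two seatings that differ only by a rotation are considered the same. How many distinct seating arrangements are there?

24

Fix one person's seat to break rotational symmetry; the remaining 4 people can be arranged in (4)! = 24 ways.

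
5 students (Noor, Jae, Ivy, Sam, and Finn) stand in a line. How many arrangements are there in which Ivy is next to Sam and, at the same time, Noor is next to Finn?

24

Treat {Ivy,Sam} as one block (2 orders) and {Noor,Finn} as another (2 orders).
That leaves 3 units to arrange: 2 × 2 × 3! = 4 × 6 = 24.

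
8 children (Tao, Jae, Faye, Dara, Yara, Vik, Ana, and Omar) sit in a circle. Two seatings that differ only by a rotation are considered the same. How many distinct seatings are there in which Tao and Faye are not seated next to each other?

Without the restriction there are (7)! = 5040 seatings.
Those with Tao next to Faye: fuse the pair into one unit and seat 7 units around a circle — 2·(6)! = 1440.
Subtracting, 5040 − 1440 = 3600.

3600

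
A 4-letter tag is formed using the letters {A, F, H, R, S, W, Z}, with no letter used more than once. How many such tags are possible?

Choose and order 4 of the 7 symbols: the first letter has 7 options, the next 6, then 5, 4.
7 × 6 × 5 × 4 = 840.

840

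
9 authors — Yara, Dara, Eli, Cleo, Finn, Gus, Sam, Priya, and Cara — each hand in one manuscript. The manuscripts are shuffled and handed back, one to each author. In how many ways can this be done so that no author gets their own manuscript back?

133496

Let Aᵢ be the assignments in which author i gets their own manuscript. We want the size of the complement of A₁∪…∪A_9.
By inclusion–exclusion this is Σ_{j=0}^{9} (−1)^j C(9,j)·(9−j)!.
Computing: 362880 − 362880 + 181440 − 60480 + 15120 − 3024 + 504 − 72 + 9 − 1 = 133496.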